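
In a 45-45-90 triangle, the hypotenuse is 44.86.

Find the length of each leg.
In a 45-45-90 triangle hypotenuse = leg·√2, so leg = hypotenuse/√2.
Leg = 44.86/√2 ≈ 44.86/1.41421 ≈ 31.7208

Each leg = 31.72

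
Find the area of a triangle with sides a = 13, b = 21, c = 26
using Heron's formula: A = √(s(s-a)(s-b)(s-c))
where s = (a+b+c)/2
s = (13 + 21 + 26)/2 = 60/2 = 30
s − a = 17, s − b = 9, s − c = 4
s(s−a)(s−b)(s−c) = 30·17·9·4 = 18360
Area = √18360 ≈ 135.499

s = 30.0, Area = 135.5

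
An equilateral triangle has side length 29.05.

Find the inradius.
r = Area/s with s the semi-perimeter.
Area = (√3/4)·29.05² = (√3/4)·843.9025 ≈ 0.433013·843.9025 ≈ 365.421
s = 3·29.05/2 = 43.575
r ≈ 365.421/43.575 ≈ 8.38601
(Equivalently r = side/(2√3) = 29.05/3.4641 ≈ 8.38601.)

r = 8.386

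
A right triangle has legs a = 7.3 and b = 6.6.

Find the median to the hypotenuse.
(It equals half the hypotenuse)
Hypotenuse c = √(a² + b²) = √(53.29 + 43.56) = √96.85 ≈ 9.84124
Median to hypotenuse = c/2 ≈ 9.84124/2 ≈ 4.92062

Median = 4.921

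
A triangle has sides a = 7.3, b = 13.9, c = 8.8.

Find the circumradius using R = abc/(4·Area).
First find the area with Heron's formula.
s = (7.3 + 13.9 + 8.8)/2 = 15
Area = √(s(s−a)(s−b)(s−c)) = √(15·7.7·1.1·6.2) ≈ √787.71 ≈ 28.0662
abc = 7.3·13.9·8.8 = 892.936
R = abc/(4·Area) ≈ 892.936/(4·28.0662) = 892.936/112.265 ≈ 7.95385

R = 7.954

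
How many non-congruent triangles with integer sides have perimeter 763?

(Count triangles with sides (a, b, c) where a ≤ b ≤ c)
Let a ≤ b ≤ c with a + b + c = 763. The only binding inequality is a + b > c, i.e. 763 − c > c, so c < 763/2; and c ≥ 763/3 since c is the largest side.
So 255 ≤ c ≤ 381. For each c, b runs from ⌈(763 − c)/2⌉ up to c (then a = 763 − b − c satisfies 1 ≤ a ≤ b automatically), giving c − ⌈(763 − c)/2⌉ + 1 choices.
Summing over c: 2 + 3 + 5 + 6 + … + 189 + 191  (127 terms, c = 255, …, 381) = 12224
Check (closed form: nearest integer to p²/48 for even p, (p+3)²/48 for odd p): (763+3)²/48 = 766²/48 = 586756/48 ≈ 12224.08 → 12224

12224 triangles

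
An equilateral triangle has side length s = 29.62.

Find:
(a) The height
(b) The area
(a) The height splits the triangle into two 30-60-90 halves: h = s·√3/2 = 29.62·1.73205/2 ≈ 51.3033/2 ≈ 25.6517
(b) Area = (√3/4)·s² = (√3/4)·29.62² = (√3/4)·877.3444 ≈ 0.433013·877.3444 ≈ 379.901

Height = 25.65, Area = 379.9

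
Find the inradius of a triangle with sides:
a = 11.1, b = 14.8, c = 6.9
r = Area/s where s is the semi-perimeter.
s = (11.1 + 14.8 + 6.9)/2 = 32.8/2 = 16.4
Area = √(s(s−a)(s−b)(s−c)) = √(16.4·5.3·1.6·9.5) ≈ √1321.18 ≈ 36.3481
r ≈ 36.3481/16.4 ≈ 2.21635

r = 2.216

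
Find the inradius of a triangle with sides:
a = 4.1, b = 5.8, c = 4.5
r = Area/s where s is the semi-perimeter.
s = (4.1 + 5.8 + 4.5)/2 = 14.4/2 = 7.2
Area = √(s(s−a)(s−b)(s−c)) = √(7.2·3.1·1.4·2.7) ≈ √84.3696 ≈ 9.18529
r ≈ 9.18529/7.2 ≈ 1.27574

r = 1.276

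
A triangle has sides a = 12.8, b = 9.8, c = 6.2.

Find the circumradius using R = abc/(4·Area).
First find the area with Heron's formula.
s = (12.8 + 9.8 + 6.2)/2 = 14.4
Area = √(s(s−a)(s−b)(s−c)) = √(14.4·1.6·4.6·8.2) ≈ √869.069 ≈ 29.48
abc = 12.8·9.8·6.2 = 777.728
R = abc/(4·Area) ≈ 777.728/(4·29.48) = 777.728/117.92 ≈ 6.59539

R = 6.595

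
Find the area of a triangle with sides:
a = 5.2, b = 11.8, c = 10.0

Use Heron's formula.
s = (5.2 + 11.8 + 10.0)/2 = 27/2 = 13.5
s − a = 8.3, s − b = 1.7, s − c = 3.5
s(s−a)(s−b)(s−c) = 13.5·8.3·1.7·3.5 ≈ 666.697
Area = √666.697 ≈ 25.8205

Area = 25.82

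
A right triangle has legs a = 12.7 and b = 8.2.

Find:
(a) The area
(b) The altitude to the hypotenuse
(a) The legs are perpendicular, so Area = ½·a·b = ½·12.7·8.2 = ½·104.14 = 52.07
(b) Hypotenuse c = √(a² + b²) = √(161.29 + 67.24) = √228.53 ≈ 15.1172
    Area = ½·c·h_c  ⇒  h_c = 2·Area/c = 104.14/15.1172 ≈ 6.88884

Area = 52.07, h_c = 6.889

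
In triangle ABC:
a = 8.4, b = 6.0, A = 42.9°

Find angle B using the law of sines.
a/sin(A) = b/sin(B)  ⇒  sin(B) = b·sin(A)/a = 6.0·sin(42.9°)/8.4
sin(42.9°) ≈ 0.680721
sin(B) ≈ 6.0·0.680721/8.4 ≈ 4.08433/8.4 ≈ 0.486229
B = arcsin(0.486229) ≈ 29.093°
(Since b ≤ a we need B ≤ A, so the obtuse alternative 180° − 29.093° ≈ 150.907° is rejected.)

B = 29.09°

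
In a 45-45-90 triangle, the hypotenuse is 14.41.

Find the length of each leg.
In a 45-45-90 triangle hypotenuse = leg·√2, so leg = hypotenuse/√2.
Leg = 14.41/√2 ≈ 14.41/1.41421 ≈ 10.1894

Each leg = 10.19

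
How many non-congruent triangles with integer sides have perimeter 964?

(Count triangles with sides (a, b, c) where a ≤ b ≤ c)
Let a ≤ b ≤ c with a + b + c = 964. The only binding inequality is a + b > c, i.e. 964 − c > c, so c < 964/2; and c ≥ 964/3 since c is the largest side.
So 322 ≤ c ≤ 481. For each c, b runs from ⌈(964 − c)/2⌉ up to c (then a = 964 − b − c satisfies 1 ≤ a ≤ b automatically), giving c − ⌈(964 − c)/2⌉ + 1 choices.
Summing over c: 2 + 3 + 5 + 6 + … + 239 + 240  (160 terms, c = 322, …, 481) = 19360
Check (closed form: nearest integer to p²/48 for even p, (p+3)²/48 for odd p): 964²/48 = 929296/48 ≈ 19360.33 → 19360

19360 triangles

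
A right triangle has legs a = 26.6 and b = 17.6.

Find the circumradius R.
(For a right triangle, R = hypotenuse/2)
Hypotenuse c = √(a² + b²) = √(707.56 + 309.76) = √1017.32 ≈ 31.8955
R = c/2 ≈ 31.8955/2 ≈ 15.9477

R = 15.95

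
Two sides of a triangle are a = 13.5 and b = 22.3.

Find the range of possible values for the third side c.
Triangle inequality: |a − b| < c < a + b
|a − b| = |13.5 − 22.3| = 8.8
a + b = 13.5 + 22.3 = 35.8

8.8 < c < 35.8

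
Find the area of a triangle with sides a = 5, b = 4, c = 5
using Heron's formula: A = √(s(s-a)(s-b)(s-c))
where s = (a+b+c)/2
s = (5 + 4 + 5)/2 = 14/2 = 7
s − a = 2, s − b = 3, s − c = 2
s(s−a)(s−b)(s−c) = 7·2·3·2 = 84
Area = √84 ≈ 9.16515

s = 7.0, Area = 9.165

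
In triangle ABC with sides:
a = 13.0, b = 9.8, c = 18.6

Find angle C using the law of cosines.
c² = a² + b² − 2ab·cos(C)  ⇒  cos(C) = (a² + b² − c²)/(2ab)
cos(C) = (13.0² + 9.8² − 18.6²)/(2·13.0·9.8) = (169 + 96.04 − 345.96)/254.8 = -80.92/254.8 ≈ -0.317582
C = arccos(-0.317582) ≈ 108.517°

C = 108.5°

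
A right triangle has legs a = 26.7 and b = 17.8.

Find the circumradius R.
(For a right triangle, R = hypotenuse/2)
Hypotenuse c = √(a² + b²) = √(712.89 + 316.84) = √1029.73 ≈ 32.0894
R = c/2 ≈ 32.0894/2 ≈ 16.0447

R = 16.04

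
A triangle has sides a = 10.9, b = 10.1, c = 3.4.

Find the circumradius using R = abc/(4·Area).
First find the area with Heron's formula.
s = (10.9 + 10.1 + 3.4)/2 = 12.2
Area = √(s(s−a)(s−b)(s−c)) = √(12.2·1.3·2.1·8.8) ≈ √293.093 ≈ 17.12
abc = 10.9·10.1·3.4 = 374.306
R = abc/(4·Area) ≈ 374.306/(4·17.12) = 374.306/68.4798 ≈ 5.46593

R = 5.466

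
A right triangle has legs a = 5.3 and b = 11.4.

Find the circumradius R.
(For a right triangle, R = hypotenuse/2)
Hypotenuse c = √(a² + b²) = √(28.09 + 129.96) = √158.05 ≈ 12.5718
R = c/2 ≈ 12.5718/2 ≈ 6.2859

R = 6.286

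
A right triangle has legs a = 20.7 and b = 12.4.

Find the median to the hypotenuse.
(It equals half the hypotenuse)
Hypotenuse c = √(a² + b²) = √(428.49 + 153.76) = √582.25 ≈ 24.1299
Median to hypotenuse = c/2 ≈ 24.1299/2 ≈ 12.0649

Median = 12.06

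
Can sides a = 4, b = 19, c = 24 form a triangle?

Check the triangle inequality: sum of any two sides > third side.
a + b vs c: 4 + 19 = 23 ≤ 24  ✗
a + c vs b: 4 + 24 = 28 > 19  ✓
b + c vs a: 19 + 24 = 43 > 4  ✓

No: 4 + 19 = 23 is not > 24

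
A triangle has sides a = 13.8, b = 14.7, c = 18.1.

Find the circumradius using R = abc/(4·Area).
First find the area with Heron's formula.
s = (13.8 + 14.7 + 18.1)/2 = 23.3
Area = √(s(s−a)(s−b)(s−c)) = √(23.3·9.5·8.6·5.2) ≈ √9898.77 ≈ 99.4926
abc = 13.8·14.7·18.1 = 3671.766
R = abc/(4·Area) ≈ 3671.766/(4·99.4926) = 3671.766/397.97 ≈ 9.22623

R = 9.226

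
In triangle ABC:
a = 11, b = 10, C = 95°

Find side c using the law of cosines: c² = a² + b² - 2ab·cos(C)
c² = 11² + 10² − 2·11·10·cos(95°)
cos(95°) ≈ -0.0871557
c² ≈ 121 + 100 − 220·(-0.0871557) ≈ 221 + 19.1743 ≈ 240.174
c ≈ √240.174 ≈ 15.4976

c = 15.5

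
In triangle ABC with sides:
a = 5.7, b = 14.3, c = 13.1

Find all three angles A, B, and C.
Law of cosines for each angle (a² = 32.49, b² = 204.49, c² = 171.61):
cos(A) = (b² + c² − a²)/(2bc) = (204.49 + 171.61 − 32.49)/(2·14.3·13.1) = 343.61/374.66 ≈ 0.917125  ⇒  A ≈ 23.4907°
cos(B) = (a² + c² − b²)/(2ac) = (32.49 + 171.61 − 204.49)/(2·5.7·13.1) = -0.39/149.34 ≈ -0.00261149  ⇒  B ≈ 90.1496°
cos(C) = (a² + b² − c²)/(2ab) = (32.49 + 204.49 − 171.61)/(2·5.7·14.3) = 65.37/163.02 ≈ 0.400994  ⇒  C ≈ 66.3597°
Check: A + B + C ≈ 180°

A = 23.49°, B = 90.15°, C = 66.36°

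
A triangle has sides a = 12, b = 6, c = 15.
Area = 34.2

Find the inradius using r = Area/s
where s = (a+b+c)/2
s = (12 + 6 + 15)/2 = 33/2 = 16.5
r = Area/s = 34.2/16.5 ≈ 2.07273

r = 2.073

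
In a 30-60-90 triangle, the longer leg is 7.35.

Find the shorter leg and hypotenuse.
In a 30-60-90 triangle the sides are in ratio 1 : √3 : 2, so short leg = long leg/√3 and hypotenuse = 2·(short leg).
Short leg = 7.35/√3 ≈ 7.35/1.73205 ≈ 4.24352
Hypotenuse = 2·4.24352 ≈ 8.48705

Short leg = 4.244, Hypotenuse = 8.487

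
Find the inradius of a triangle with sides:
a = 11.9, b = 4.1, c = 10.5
r = Area/s where s is the semi-perimeter.
s = (11.9 + 4.1 + 10.5)/2 = 26.5/2 = 13.25
Area = √(s(s−a)(s−b)(s−c)) = √(13.25·1.35·9.15·2.75) ≈ √450.094 ≈ 21.2154
r ≈ 21.2154/13.25 ≈ 1.60116

r = 1.601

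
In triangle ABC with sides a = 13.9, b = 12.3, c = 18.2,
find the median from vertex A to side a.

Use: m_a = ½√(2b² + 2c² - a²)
m_a = ½√(2·12.3² + 2·18.2² − 13.9²) = ½√(2·151.29 + 2·331.24 − 193.21) = ½√(302.58 + 662.48 − 193.21) = ½√771.85
√771.85 ≈ 27.7822, so m_a ≈ 13.8911

m_a = 13.89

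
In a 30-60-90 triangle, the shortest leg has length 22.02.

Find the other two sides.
In a 30-60-90 triangle the sides are in ratio 1 : √3 : 2 (short leg : long leg : hypotenuse).
Long leg = 22.02·√3 ≈ 22.02·1.73205 ≈ 38.1398
Hypotenuse = 2·22.02 = 44.04

Long leg = 22.02√3 = 38.14, Hypotenuse = 44.04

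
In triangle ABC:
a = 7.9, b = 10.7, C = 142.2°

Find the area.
Two sides and the included angle (SAS): A = ½·a·b·sin(C) = ½·7.9·10.7·sin(142.2°)
sin(142.2°) ≈ 0.612907
A ≈ ½·84.53·0.612907 = 42.265·0.612907 ≈ 25.9045

Area = 25.9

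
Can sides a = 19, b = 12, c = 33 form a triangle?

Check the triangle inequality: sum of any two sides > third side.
a + b vs c: 19 + 12 = 31 ≤ 33  ✗
a + c vs b: 19 + 33 = 52 > 12  ✓
b + c vs a: 12 + 33 = 45 > 19  ✓

No: 19 + 12 = 31 is not > 33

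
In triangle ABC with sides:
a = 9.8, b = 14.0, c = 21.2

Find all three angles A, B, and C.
Law of cosines for each angle (a² = 96.04, b² = 196, c² = 449.44):
cos(A) = (b² + c² − a²)/(2bc) = (196 + 449.44 − 96.04)/(2·14.0·21.2) = 549.4/593.6 ≈ 0.925539  ⇒  A ≈ 22.2502°
cos(B) = (a² + c² − b²)/(2ac) = (96.04 + 449.44 − 196)/(2·9.8·21.2) = 349.48/415.52 ≈ 0.841067  ⇒  B ≈ 32.7471°
cos(C) = (a² + b² − c²)/(2ab) = (96.04 + 196 − 449.44)/(2·9.8·14.0) = -157.4/274.4 ≈ -0.573615  ⇒  C ≈ 125.003°
Check: A + B + C ≈ 180°

A = 22.25°, B = 32.75°, C = 125°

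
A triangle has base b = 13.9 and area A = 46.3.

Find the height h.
A = ½·b·h  ⇒  h = 2A/b = 2·46.3/13.9 = 92.6/13.9 ≈ 6.66187

h = 6.662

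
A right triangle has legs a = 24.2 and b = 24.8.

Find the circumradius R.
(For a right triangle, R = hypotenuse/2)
Hypotenuse c = √(a² + b²) = √(585.64 + 615.04) = √1200.68 ≈ 34.6508
R = c/2 ≈ 34.6508/2 ≈ 17.3254

R = 17.33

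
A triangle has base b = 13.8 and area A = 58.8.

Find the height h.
A = ½·b·h  ⇒  h = 2A/b = 2·58.8/13.8 = 117.6/13.8 ≈ 8.52174

h = 8.522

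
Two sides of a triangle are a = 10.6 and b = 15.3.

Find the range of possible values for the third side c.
Triangle inequality: |a − b| < c < a + b
|a − b| = |10.6 − 15.3| = 4.7
a + b = 10.6 + 15.3 = 25.9

4.7 < c < 25.9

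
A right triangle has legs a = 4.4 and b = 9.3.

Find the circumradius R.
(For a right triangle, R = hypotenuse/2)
Hypotenuse c = √(a² + b²) = √(19.36 + 86.49) = √105.85 ≈ 10.2883
R = c/2 ≈ 10.2883/2 ≈ 5.14417

R = 5.144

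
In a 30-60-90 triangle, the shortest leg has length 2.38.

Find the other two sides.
In a 30-60-90 triangle the sides are in ratio 1 : √3 : 2 (short leg : long leg : hypotenuse).
Long leg = 2.38·√3 ≈ 2.38·1.73205 ≈ 4.12228
Hypotenuse = 2·2.38 = 4.76

Long leg = 2.38√3 = 4.122, Hypotenuse = 4.76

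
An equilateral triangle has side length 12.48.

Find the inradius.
r = Area/s with s the semi-perimeter.
Area = (√3/4)·12.48² = (√3/4)·155.7504 ≈ 0.433013·155.7504 ≈ 67.4419
s = 3·12.48/2 = 18.72
r ≈ 67.4419/18.72 ≈ 3.60267
(Equivalently r = side/(2√3) = 12.48/3.4641 ≈ 3.60267.)

r = 3.603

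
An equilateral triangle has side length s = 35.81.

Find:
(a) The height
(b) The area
(a) The height splits the triangle into two 30-60-90 halves: h = s·√3/2 = 35.81·1.73205/2 ≈ 62.0247/2 ≈ 31.0124
(b) Area = (√3/4)·s² = (√3/4)·35.81² = (√3/4)·1282.3561 ≈ 0.433013·1282.3561 ≈ 555.276

Height = 31.01, Area = 555.3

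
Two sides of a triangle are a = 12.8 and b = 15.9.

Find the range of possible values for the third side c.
Triangle inequality: |a − b| < c < a + b
|a − b| = |12.8 − 15.9| = 3.1
a + b = 12.8 + 15.9 = 28.7

3.1 < c < 28.7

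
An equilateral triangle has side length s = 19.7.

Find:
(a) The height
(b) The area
(a) The height splits the triangle into two 30-60-90 halves: h = s·√3/2 = 19.7·1.73205/2 ≈ 34.1214/2 ≈ 17.0607
(b) Area = (√3/4)·s² = (√3/4)·19.7² = (√3/4)·388.09 ≈ 0.433013·388.09 ≈ 168.048

Height = 17.06, Area = 168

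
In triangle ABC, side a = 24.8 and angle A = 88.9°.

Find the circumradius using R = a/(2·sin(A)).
R = a/(2·sin(A)) = 24.8/(2·sin(88.9°))
sin(88.9°) ≈ 0.999816
R ≈ 24.8/(2·0.999816) = 24.8/1.99963 ≈ 12.4023

R = 12.4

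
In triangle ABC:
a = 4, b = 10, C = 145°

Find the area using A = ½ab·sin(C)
A = ½·a·b·sin(C) = ½·4·10·sin(145°)
sin(145°) ≈ 0.573576
A ≈ ½·40·0.573576 = 20·0.573576 ≈ 11.4715

Area = 11.47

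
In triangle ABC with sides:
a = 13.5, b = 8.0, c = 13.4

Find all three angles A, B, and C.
Law of cosines for each angle (a² = 182.25, b² = 64, c² = 179.56):
cos(A) = (b² + c² − a²)/(2bc) = (64 + 179.56 − 182.25)/(2·8.0·13.4) = 61.31/214.4 ≈ 0.285961  ⇒  A ≈ 73.3837°
cos(B) = (a² + c² − b²)/(2ac) = (182.25 + 179.56 − 64)/(2·13.5·13.4) = 297.81/361.8 ≈ 0.823134  ⇒  B ≈ 34.6002°
cos(C) = (a² + b² − c²)/(2ab) = (182.25 + 64 − 179.56)/(2·13.5·8.0) = 66.69/216 ≈ 0.30875  ⇒  C ≈ 72.0161°
Check: A + B + C ≈ 180°

A = 73.38°, B = 34.6°, C = 72.02°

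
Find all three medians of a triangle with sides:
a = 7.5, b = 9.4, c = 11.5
Median formula: m_a = ½√(2b² + 2c² − a²) (and cyclically). a² = 56.25, b² = 88.36, c² = 132.25.
m_a = ½√(2·88.36 + 2·132.25 − 56.25) = ½√384.97 ≈ ½·19.6207 ≈ 9.81033
m_b = ½√(2·56.25 + 2·132.25 − 88.36) = ½√288.64 ≈ ½·16.9894 ≈ 8.4947
m_c = ½√(2·56.25 + 2·88.36 − 132.25) = ½√156.97 ≈ ½·12.5288 ≈ 6.26438

m_a = 9.81, m_b = 8.495, m_c = 6.264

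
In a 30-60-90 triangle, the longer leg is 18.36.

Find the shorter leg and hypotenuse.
In a 30-60-90 triangle the sides are in ratio 1 : √3 : 2, so short leg = long leg/√3 and hypotenuse = 2·(short leg).
Short leg = 18.36/√3 ≈ 18.36/1.73205 ≈ 10.6002
Hypotenuse = 2·10.6002 ≈ 21.2003

Short leg = 10.6, Hypotenuse = 21.2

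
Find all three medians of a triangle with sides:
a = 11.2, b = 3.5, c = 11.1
Median formula: m_a = ½√(2b² + 2c² − a²) (and cyclically). a² = 125.44, b² = 12.25, c² = 123.21.
m_a = ½√(2·12.25 + 2·123.21 − 125.44) = ½√145.48 ≈ ½·12.0615 ≈ 6.03075
m_b = ½√(2·125.44 + 2·123.21 − 12.25) = ½√485.05 ≈ ½·22.0239 ≈ 11.0119
m_c = ½√(2·125.44 + 2·12.25 − 123.21) = ½√152.17 ≈ ½·12.3357 ≈ 6.16786

m_a = 6.031, m_b = 11.01, m_c = 6.168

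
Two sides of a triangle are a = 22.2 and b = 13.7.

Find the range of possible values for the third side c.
Triangle inequality: |a − b| < c < a + b
|a − b| = |22.2 − 13.7| = 8.5
a + b = 22.2 + 13.7 = 35.9

8.5 < c < 35.9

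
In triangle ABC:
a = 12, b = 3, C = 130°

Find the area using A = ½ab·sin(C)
A = ½·a·b·sin(C) = ½·12·3·sin(130°)
sin(130°) ≈ 0.766044
A ≈ ½·36·0.766044 = 18·0.766044 ≈ 13.7888

Area = 13.79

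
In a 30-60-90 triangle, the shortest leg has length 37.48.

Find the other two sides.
In a 30-60-90 triangle the sides are in ratio 1 : √3 : 2 (short leg : long leg : hypotenuse).
Long leg = 37.48·√3 ≈ 37.48·1.73205 ≈ 64.9173
Hypotenuse = 2·37.48 = 74.96

Long leg = 37.48√3 = 64.92, Hypotenuse = 74.96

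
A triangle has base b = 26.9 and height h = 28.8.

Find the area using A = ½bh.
A = ½·b·h = ½·26.9·28.8 = ½·774.72 = 387.36

Area = 387.36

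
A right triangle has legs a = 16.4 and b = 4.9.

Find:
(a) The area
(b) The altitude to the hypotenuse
(a) The legs are perpendicular, so Area = ½·a·b = ½·16.4·4.9 = ½·80.36 = 40.18
(b) Hypotenuse c = √(a² + b²) = √(268.96 + 24.01) = √292.97 ≈ 17.1164
    Area = ½·c·h_c  ⇒  h_c = 2·Area/c = 80.36/17.1164 ≈ 4.69492

Area = 40.18, h_c = 4.695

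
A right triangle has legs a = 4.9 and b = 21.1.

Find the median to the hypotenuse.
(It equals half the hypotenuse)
Hypotenuse c = √(a² + b²) = √(24.01 + 445.21) = √469.22 ≈ 21.6615
Median to hypotenuse = c/2 ≈ 21.6615/2 ≈ 10.8307

Median = 10.83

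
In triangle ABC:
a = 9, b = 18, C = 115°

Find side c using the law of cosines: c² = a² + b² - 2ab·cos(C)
c² = 9² + 18² − 2·9·18·cos(115°)
cos(115°) ≈ -0.422618
c² ≈ 81 + 324 − 324·(-0.422618) ≈ 405 + 136.928 ≈ 541.928
c ≈ √541.928 ≈ 23.2794

c = 23.28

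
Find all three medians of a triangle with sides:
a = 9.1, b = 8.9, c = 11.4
Median formula: m_a = ½√(2b² + 2c² − a²) (and cyclically). a² = 82.81, b² = 79.21, c² = 129.96.
m_a = ½√(2·79.21 + 2·129.96 − 82.81) = ½√335.53 ≈ ½·18.3175 ≈ 9.15874
m_b = ½√(2·82.81 + 2·129.96 − 79.21) = ½√346.33 ≈ ½·18.6099 ≈ 9.30497
m_c = ½√(2·82.81 + 2·79.21 − 129.96) = ½√194.08 ≈ ½·13.9313 ≈ 6.96563

m_a = 9.159, m_b = 9.305, m_c = 6.966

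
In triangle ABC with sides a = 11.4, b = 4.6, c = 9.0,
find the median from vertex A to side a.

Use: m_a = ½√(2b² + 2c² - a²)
m_a = ½√(2·4.6² + 2·9.0² − 11.4²) = ½√(2·21.16 + 2·81 − 129.96) = ½√(42.32 + 162 − 129.96) = ½√74.36
√74.36 ≈ 8.62322, so m_a ≈ 4.31161

m_a = 4.312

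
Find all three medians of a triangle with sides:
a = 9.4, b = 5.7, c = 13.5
Median formula: m_a = ½√(2b² + 2c² − a²) (and cyclically). a² = 88.36, b² = 32.49, c² = 182.25.
m_a = ½√(2·32.49 + 2·182.25 − 88.36) = ½√341.12 ≈ ½·18.4694 ≈ 9.23472
m_b = ½√(2·88.36 + 2·182.25 − 32.49) = ½√508.73 ≈ ½·22.555 ≈ 11.2775
m_c = ½√(2·88.36 + 2·32.49 − 182.25) = ½√59.45 ≈ ½·7.71038 ≈ 3.85519

m_a = 9.235, m_b = 11.28, m_c = 3.855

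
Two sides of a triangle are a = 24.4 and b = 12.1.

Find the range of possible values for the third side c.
Triangle inequality: |a − b| < c < a + b
|a − b| = |24.4 − 12.1| = 12.3
a + b = 24.4 + 12.1 = 36.5

12.3 < c < 36.5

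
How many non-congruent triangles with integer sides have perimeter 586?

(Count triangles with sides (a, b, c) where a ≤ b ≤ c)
Let a ≤ b ≤ c with a + b + c = 586. The only binding inequality is a + b > c, i.e. 586 − c > c, so c < 586/2; and c ≥ 586/3 since c is the largest side.
So 196 ≤ c ≤ 292. For each c, b runs from ⌈(586 − c)/2⌉ up to c (then a = 586 − b − c satisfies 1 ≤ a ≤ b automatically), giving c − ⌈(586 − c)/2⌉ + 1 choices.
Summing over c: 2 + 3 + 5 + 6 + … + 144 + 146  (97 terms, c = 196, …, 292) = 7154
Check (closed form: nearest integer to p²/48 for even p, (p+3)²/48 for odd p): 586²/48 = 343396/48 ≈ 7154.08 → 7154

7154 triangles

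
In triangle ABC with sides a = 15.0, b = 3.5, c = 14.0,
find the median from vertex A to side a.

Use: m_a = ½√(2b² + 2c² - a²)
m_a = ½√(2·3.5² + 2·14.0² − 15.0²) = ½√(2·12.25 + 2·196 − 225) = ½√(24.5 + 392 − 225) = ½√191.5
√191.5 ≈ 13.8384, so m_a ≈ 6.91918

m_a = 6.919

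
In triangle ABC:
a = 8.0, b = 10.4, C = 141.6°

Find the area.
Two sides and the included angle (SAS): A = ½·a·b·sin(C) = ½·8.0·10.4·sin(141.6°)
sin(141.6°) ≈ 0.621148
A ≈ ½·83.2·0.621148 = 41.6·0.621148 ≈ 25.8397

Area = 25.84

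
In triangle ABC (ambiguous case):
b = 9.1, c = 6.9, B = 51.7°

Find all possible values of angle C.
b/sin(B) = c/sin(C)  ⇒  sin(C) = c·sin(B)/b = 6.9·sin(51.7°)/9.1
sin(51.7°) ≈ 0.784776
sin(C) ≈ 6.9·0.784776/9.1 ≈ 5.41496/9.1 ≈ 0.59505
Candidate 1: C₁ = arcsin(0.59505) ≈ 36.5162°  →  A = 180° − 51.7° − 36.5162° ≈ 91.7838° > 0, valid
Candidate 2: C₂ = 180° − C₁ ≈ 143.484°  →  A = 180° − 51.7° − 143.484° ≈ -15.1838° ≤ 0, not a valid triangle

C = 36.52° (one solution)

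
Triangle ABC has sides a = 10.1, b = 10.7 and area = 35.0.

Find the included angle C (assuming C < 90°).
Area = ½·a·b·sin(C)  ⇒  sin(C) = 2·Area/(a·b) = 2·35.0/(10.1·10.7) = 70/108.07 ≈ 0.647728
C = arcsin(0.647728) ≈ 40.3705° (taking the acute solution since C < 90°)

C = 40.37°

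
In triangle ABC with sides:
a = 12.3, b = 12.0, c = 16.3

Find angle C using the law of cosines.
c² = a² + b² − 2ab·cos(C)  ⇒  cos(C) = (a² + b² − c²)/(2ab)
cos(C) = (12.3² + 12.0² − 16.3²)/(2·12.3·12.0) = (151.29 + 144 − 265.69)/295.2 = 29.6/295.2 ≈ 0.100271
C = arccos(0.100271) ≈ 84.2452°

C = 84.25°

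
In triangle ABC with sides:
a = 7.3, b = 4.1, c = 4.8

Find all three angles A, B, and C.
Law of cosines for each angle (a² = 53.29, b² = 16.81, c² = 23.04):
cos(A) = (b² + c² − a²)/(2bc) = (16.81 + 23.04 − 53.29)/(2·4.1·4.8) = -13.44/39.36 ≈ -0.341463  ⇒  A ≈ 109.966°
cos(B) = (a² + c² − b²)/(2ac) = (53.29 + 23.04 − 16.81)/(2·7.3·4.8) = 59.52/70.08 ≈ 0.849315  ⇒  B ≈ 31.8627°
cos(C) = (a² + b² − c²)/(2ab) = (53.29 + 16.81 − 23.04)/(2·7.3·4.1) = 47.06/59.86 ≈ 0.786168  ⇒  C ≈ 38.1712°
Check: A + B + C ≈ 180°

A = 110°, B = 31.86°, C = 38.17°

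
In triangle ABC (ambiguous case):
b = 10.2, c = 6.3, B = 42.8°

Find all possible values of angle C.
b/sin(B) = c/sin(C)  ⇒  sin(C) = c·sin(B)/b = 6.3·sin(42.8°)/10.2
sin(42.8°) ≈ 0.679441
sin(C) ≈ 6.3·0.679441/10.2 ≈ 4.28048/10.2 ≈ 0.419655
Candidate 1: C₁ = arcsin(0.419655) ≈ 24.8128°  →  A = 180° − 42.8° − 24.8128° ≈ 112.387° > 0, valid
Candidate 2: C₂ = 180° − C₁ ≈ 155.187°  →  A = 180° − 42.8° − 155.187° ≈ -17.9872° ≤ 0, not a valid triangle

C = 24.81° (one solution)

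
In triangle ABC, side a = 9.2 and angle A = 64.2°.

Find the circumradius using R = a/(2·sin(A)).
R = a/(2·sin(A)) = 9.2/(2·sin(64.2°))
sin(64.2°) ≈ 0.900319
R ≈ 9.2/(2·0.900319) = 9.2/1.80064 ≈ 5.1093

R = 5.109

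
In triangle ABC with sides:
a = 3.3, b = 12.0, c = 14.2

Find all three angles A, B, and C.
Law of cosines for each angle (a² = 10.89, b² = 144, c² = 201.64):
cos(A) = (b² + c² − a²)/(2bc) = (144 + 201.64 − 10.89)/(2·12.0·14.2) = 334.75/340.8 ≈ 0.982248  ⇒  A ≈ 10.8121°
cos(B) = (a² + c² − b²)/(2ac) = (10.89 + 201.64 − 144)/(2·3.3·14.2) = 68.53/93.72 ≈ 0.731221  ⇒  B ≈ 43.0112°
cos(C) = (a² + b² − c²)/(2ab) = (10.89 + 144 − 201.64)/(2·3.3·12.0) = -46.75/79.2 ≈ -0.590278  ⇒  C ≈ 126.177°
Check: A + B + C ≈ 180°

A = 10.81°, B = 43.01°, C = 126.2°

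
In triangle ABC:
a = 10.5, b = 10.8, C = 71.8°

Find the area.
Two sides and the included angle (SAS): A = ½·a·b·sin(C) = ½·10.5·10.8·sin(71.8°)
sin(71.8°) ≈ 0.949972
A ≈ ½·113.4·0.949972 = 56.7·0.949972 ≈ 53.8634

Area = 53.86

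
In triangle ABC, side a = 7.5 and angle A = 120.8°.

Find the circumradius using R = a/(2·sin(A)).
R = a/(2·sin(A)) = 7.5/(2·sin(120.8°))
sin(120.8°) ≈ 0.85896
R ≈ 7.5/(2·0.85896) = 7.5/1.71792 ≈ 4.36575

R = 4.366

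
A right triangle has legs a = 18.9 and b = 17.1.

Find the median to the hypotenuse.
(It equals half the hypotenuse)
Hypotenuse c = √(a² + b²) = √(357.21 + 292.41) = √649.62 ≈ 25.4876
Median to hypotenuse = c/2 ≈ 25.4876/2 ≈ 12.7438

Median = 12.74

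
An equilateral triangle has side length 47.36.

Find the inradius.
r = Area/s with s the semi-perimeter.
Area = (√3/4)·47.36² = (√3/4)·2242.9696 ≈ 0.433013·2242.9696 ≈ 971.234
s = 3·47.36/2 = 71.04
r ≈ 971.234/71.04 ≈ 13.6717
(Equivalently r = side/(2√3) = 47.36/3.4641 ≈ 13.6717.)

r = 13.67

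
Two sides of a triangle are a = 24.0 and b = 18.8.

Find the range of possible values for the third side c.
Triangle inequality: |a − b| < c < a + b
|a − b| = |24.0 − 18.8| = 5.2
a + b = 24.0 + 18.8 = 42.8

5.2 < c < 42.8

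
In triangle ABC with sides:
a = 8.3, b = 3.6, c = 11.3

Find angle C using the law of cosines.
c² = a² + b² − 2ab·cos(C)  ⇒  cos(C) = (a² + b² − c²)/(2ab)
cos(C) = (8.3² + 3.6² − 11.3²)/(2·8.3·3.6) = (68.89 + 12.96 − 127.69)/59.76 = -45.84/59.76 ≈ -0.767068
C = arccos(-0.767068) ≈ 140.091°

C = 140.1°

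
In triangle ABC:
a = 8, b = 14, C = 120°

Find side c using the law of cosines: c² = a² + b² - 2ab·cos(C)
c² = 8² + 14² − 2·8·14·cos(120°)
cos(120°) ≈ -0.5
c² ≈ 64 + 196 − 224·(-0.5) ≈ 260 + 112 ≈ 372
c ≈ √372 ≈ 19.2873

c = 19.29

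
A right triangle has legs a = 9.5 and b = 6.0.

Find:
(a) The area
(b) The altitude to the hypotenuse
(a) The legs are perpendicular, so Area = ½·a·b = ½·9.5·6.0 = ½·57 = 28.5
(b) Hypotenuse c = √(a² + b²) = √(90.25 + 36) = √126.25 ≈ 11.2361
    Area = ½·c·h_c  ⇒  h_c = 2·Area/c = 57/11.2361 ≈ 5.07293

Area = 28.5, h_c = 5.073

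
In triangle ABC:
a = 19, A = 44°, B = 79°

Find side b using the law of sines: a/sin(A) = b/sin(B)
a/sin(A) = b/sin(B)  ⇒  b = a·sin(B)/sin(A) = 19·sin(79°)/sin(44°)
sin(79°) ≈ 0.981627, sin(44°) ≈ 0.694658
b ≈ 19·0.981627/0.694658 ≈ 18.6509/0.694658 ≈ 26.849

b = 26.85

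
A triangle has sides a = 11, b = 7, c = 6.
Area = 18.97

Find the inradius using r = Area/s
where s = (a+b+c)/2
s = (11 + 7 + 6)/2 = 24/2 = 12
r = Area/s = 18.97/12 ≈ 1.58083

r = 1.581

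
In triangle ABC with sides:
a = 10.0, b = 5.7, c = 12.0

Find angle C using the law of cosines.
c² = a² + b² − 2ab·cos(C)  ⇒  cos(C) = (a² + b² − c²)/(2ab)
cos(C) = (10.0² + 5.7² − 12.0²)/(2·10.0·5.7) = (100 + 32.49 − 144)/114 = -11.51/114 ≈ -0.100965
C = arccos(-0.100965) ≈ 95.7947°

C = 95.79°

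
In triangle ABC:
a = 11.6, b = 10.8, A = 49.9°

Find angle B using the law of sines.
a/sin(A) = b/sin(B)  ⇒  sin(B) = b·sin(A)/a = 10.8·sin(49.9°)/11.6
sin(49.9°) ≈ 0.764921
sin(B) ≈ 10.8·0.764921/11.6 ≈ 8.26115/11.6 ≈ 0.712168
B = arcsin(0.712168) ≈ 45.4116°
(Since b ≤ a we need B ≤ A, so the obtuse alternative 180° − 45.4116° ≈ 134.588° is rejected.)

B = 45.41°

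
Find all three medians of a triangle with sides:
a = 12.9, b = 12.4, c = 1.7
Median formula: m_a = ½√(2b² + 2c² − a²) (and cyclically). a² = 166.41, b² = 153.76, c² = 2.89.
m_a = ½√(2·153.76 + 2·2.89 − 166.41) = ½√146.89 ≈ ½·12.1198 ≈ 6.05991
m_b = ½√(2·166.41 + 2·2.89 − 153.76) = ½√184.84 ≈ ½·13.5956 ≈ 6.79779
m_c = ½√(2·166.41 + 2·153.76 − 2.89) = ½√637.45 ≈ ½·25.2478 ≈ 12.6239

m_a = 6.06, m_b = 6.798, m_c = 12.62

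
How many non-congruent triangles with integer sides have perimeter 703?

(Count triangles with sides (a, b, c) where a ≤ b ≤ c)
Let a ≤ b ≤ c with a + b + c = 703. The only binding inequality is a + b > c, i.e. 703 − c > c, so c < 703/2; and c ≥ 703/3 since c is the largest side.
So 235 ≤ c ≤ 351. For each c, b runs from ⌈(703 − c)/2⌉ up to c (then a = 703 − b − c satisfies 1 ≤ a ≤ b automatically), giving c − ⌈(703 − c)/2⌉ + 1 choices.
Summing over c: 2 + 3 + 5 + 6 + … + 174 + 176  (117 terms, c = 235, …, 351) = 10384
Check (closed form: nearest integer to p²/48 for even p, (p+3)²/48 for odd p): (703+3)²/48 = 706²/48 = 498436/48 ≈ 10384.08 → 10384

10384 triangles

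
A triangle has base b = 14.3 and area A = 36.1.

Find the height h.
A = ½·b·h  ⇒  h = 2A/b = 2·36.1/14.3 = 72.2/14.3 ≈ 5.04895

h = 5.049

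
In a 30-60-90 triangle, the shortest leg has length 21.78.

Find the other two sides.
In a 30-60-90 triangle the sides are in ratio 1 : √3 : 2 (short leg : long leg : hypotenuse).
Long leg = 21.78·√3 ≈ 21.78·1.73205 ≈ 37.7241
Hypotenuse = 2·21.78 = 43.56

Long leg = 21.78√3 = 37.72, Hypotenuse = 43.56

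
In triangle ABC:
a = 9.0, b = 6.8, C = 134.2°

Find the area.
Two sides and the included angle (SAS): A = ½·a·b·sin(C) = ½·9.0·6.8·sin(134.2°)
sin(134.2°) ≈ 0.716911
A ≈ ½·61.2·0.716911 = 30.6·0.716911 ≈ 21.9375

Area = 21.94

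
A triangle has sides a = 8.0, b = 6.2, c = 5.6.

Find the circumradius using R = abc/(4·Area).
First find the area with Heron's formula.
s = (8.0 + 6.2 + 5.6)/2 = 9.9
Area = √(s(s−a)(s−b)(s−c)) = √(9.9·1.9·3.7·4.3) ≈ √299.267 ≈ 17.2993
abc = 8.0·6.2·5.6 = 277.76
R = abc/(4·Area) ≈ 277.76/(4·17.2993) = 277.76/69.1974 ≈ 4.01403

R = 4.014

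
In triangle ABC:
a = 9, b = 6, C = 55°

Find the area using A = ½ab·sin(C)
A = ½·a·b·sin(C) = ½·9·6·sin(55°)
sin(55°) ≈ 0.819152
A ≈ ½·54·0.819152 = 27·0.819152 ≈ 22.1171

Area = 22.12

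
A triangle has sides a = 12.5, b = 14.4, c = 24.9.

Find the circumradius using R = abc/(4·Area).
First find the area with Heron's formula.
s = (12.5 + 14.4 + 24.9)/2 = 25.9
Area = √(s(s−a)(s−b)(s−c)) = √(25.9·13.4·11.5·1) ≈ √3991.19 ≈ 63.1759
abc = 12.5·14.4·24.9 = 4482
R = abc/(4·Area) ≈ 4482/(4·63.1759) = 4482/252.703 ≈ 17.7362

R = 17.74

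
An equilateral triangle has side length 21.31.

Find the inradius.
r = Area/s with s the semi-perimeter.
Area = (√3/4)·21.31² = (√3/4)·454.1161 ≈ 0.433013·454.1161 ≈ 196.638
s = 3·21.31/2 = 31.965
r ≈ 196.638/31.965 ≈ 6.15167
(Equivalently r = side/(2√3) = 21.31/3.4641 ≈ 6.15167.)

r = 6.152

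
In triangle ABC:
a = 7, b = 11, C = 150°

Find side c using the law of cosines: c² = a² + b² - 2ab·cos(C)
c² = 7² + 11² − 2·7·11·cos(150°)
cos(150°) ≈ -0.866025
c² ≈ 49 + 121 − 154·(-0.866025) ≈ 170 + 133.368 ≈ 303.368
c ≈ √303.368 ≈ 17.4175

c = 17.42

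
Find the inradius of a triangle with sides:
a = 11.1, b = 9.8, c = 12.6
r = Area/s where s is the semi-perimeter.
s = (11.1 + 9.8 + 12.6)/2 = 33.5/2 = 16.75
Area = √(s(s−a)(s−b)(s−c)) = √(16.75·5.65·6.95·4.15) ≈ √2729.58 ≈ 52.2454
r ≈ 52.2454/16.75 ≈ 3.11913

r = 3.119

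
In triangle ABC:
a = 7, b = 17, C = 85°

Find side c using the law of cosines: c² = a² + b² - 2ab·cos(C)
c² = 7² + 17² − 2·7·17·cos(85°)
cos(85°) ≈ 0.0871557
c² ≈ 49 + 289 − 238·(0.0871557) ≈ 338 − 20.7431 ≈ 317.257
c ≈ √317.257 ≈ 17.8117

c = 17.81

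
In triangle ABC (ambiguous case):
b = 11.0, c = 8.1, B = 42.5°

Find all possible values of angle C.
b/sin(B) = c/sin(C)  ⇒  sin(C) = c·sin(B)/b = 8.1·sin(42.5°)/11.0
sin(42.5°) ≈ 0.67559
sin(C) ≈ 8.1·0.67559/11.0 ≈ 5.47228/11.0 ≈ 0.49748
Candidate 1: C₁ = arcsin(0.49748) ≈ 29.8334°  →  A = 180° − 42.5° − 29.8334° ≈ 107.667° > 0, valid
Candidate 2: C₂ = 180° − C₁ ≈ 150.167°  →  A = 180° − 42.5° − 150.167° ≈ -12.6666° ≤ 0, not a valid triangle

C = 29.83° (one solution)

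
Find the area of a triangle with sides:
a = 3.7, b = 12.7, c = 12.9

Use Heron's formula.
s = (3.7 + 12.7 + 12.9)/2 = 29.3/2 = 14.65
s − a = 10.95, s − b = 1.95, s − c = 1.75
s(s−a)(s−b)(s−c) = 14.65·10.95·1.95·1.75 ≈ 547.425
Area = √547.425 ≈ 23.3971

Area = 23.4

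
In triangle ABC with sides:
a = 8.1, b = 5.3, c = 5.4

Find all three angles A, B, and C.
Law of cosines for each angle (a² = 65.61, b² = 28.09, c² = 29.16):
cos(A) = (b² + c² − a²)/(2bc) = (28.09 + 29.16 − 65.61)/(2·5.3·5.4) = -8.36/57.24 ≈ -0.146052  ⇒  A ≈ 98.3982°
cos(B) = (a² + c² − b²)/(2ac) = (65.61 + 29.16 − 28.09)/(2·8.1·5.4) = 66.68/87.48 ≈ 0.762231  ⇒  B ≈ 40.3387°
cos(C) = (a² + b² − c²)/(2ab) = (65.61 + 28.09 − 29.16)/(2·8.1·5.3) = 64.54/85.86 ≈ 0.751689  ⇒  C ≈ 41.2631°
Check: A + B + C ≈ 180°

A = 98.4°, B = 40.34°, C = 41.26°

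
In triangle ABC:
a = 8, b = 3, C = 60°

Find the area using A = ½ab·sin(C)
A = ½·a·b·sin(C) = ½·8·3·sin(60°)
sin(60°) ≈ 0.866025
A ≈ ½·24·0.866025 = 12·0.866025 ≈ 10.3923

Area = 10.39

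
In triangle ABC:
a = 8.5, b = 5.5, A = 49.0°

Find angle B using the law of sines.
a/sin(A) = b/sin(B)  ⇒  sin(B) = b·sin(A)/a = 5.5·sin(49.0°)/8.5
sin(49.0°) ≈ 0.75471
sin(B) ≈ 5.5·0.75471/8.5 ≈ 4.1509/8.5 ≈ 0.488341
B = arcsin(0.488341) ≈ 29.2316°
(Since b ≤ a we need B ≤ A, so the obtuse alternative 180° − 29.2316° ≈ 150.768° is rejected.)

B = 29.23°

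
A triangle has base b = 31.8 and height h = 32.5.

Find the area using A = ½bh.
A = ½·b·h = ½·31.8·32.5 = ½·1033.5 = 516.75

Area = 516.75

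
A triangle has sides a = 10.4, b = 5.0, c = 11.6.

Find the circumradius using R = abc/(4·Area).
First find the area with Heron's formula.
s = (10.4 + 5.0 + 11.6)/2 = 13.5
Area = √(s(s−a)(s−b)(s−c)) = √(13.5·3.1·8.5·1.9) ≈ √675.878 ≈ 25.9976
abc = 10.4·5.0·11.6 = 603.2
R = abc/(4·Area) ≈ 603.2/(4·25.9976) = 603.2/103.991 ≈ 5.80053

R = 5.801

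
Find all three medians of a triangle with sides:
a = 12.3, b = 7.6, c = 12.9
Median formula: m_a = ½√(2b² + 2c² − a²) (and cyclically). a² = 151.29, b² = 57.76, c² = 166.41.
m_a = ½√(2·57.76 + 2·166.41 − 151.29) = ½√297.05 ≈ ½·17.2351 ≈ 8.61757
m_b = ½√(2·151.29 + 2·166.41 − 57.76) = ½√577.64 ≈ ½·24.0341 ≈ 12.0171
m_c = ½√(2·151.29 + 2·57.76 − 166.41) = ½√251.69 ≈ ½·15.8647 ≈ 7.93237

m_a = 8.618, m_b = 12.02, m_c = 7.932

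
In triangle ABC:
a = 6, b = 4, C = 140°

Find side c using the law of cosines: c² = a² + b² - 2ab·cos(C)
c² = 6² + 4² − 2·6·4·cos(140°)
cos(140°) ≈ -0.766044
c² ≈ 36 + 16 − 48·(-0.766044) ≈ 52 + 36.7701 ≈ 88.7701
c ≈ √88.7701 ≈ 9.42179

c = 9.422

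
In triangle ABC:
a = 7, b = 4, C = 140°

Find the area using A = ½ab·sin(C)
A = ½·a·b·sin(C) = ½·7·4·sin(140°)
sin(140°) ≈ 0.642788
A ≈ ½·28·0.642788 = 14·0.642788 ≈ 8.99903

Area = 8.999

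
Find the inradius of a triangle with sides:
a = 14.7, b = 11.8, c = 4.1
r = Area/s where s is the semi-perimeter.
s = (14.7 + 11.8 + 4.1)/2 = 30.6/2 = 15.3
Area = √(s(s−a)(s−b)(s−c)) = √(15.3·0.6·3.5·11.2) ≈ √359.856 ≈ 18.9699
r ≈ 18.9699/15.3 ≈ 1.23986

r = 1.24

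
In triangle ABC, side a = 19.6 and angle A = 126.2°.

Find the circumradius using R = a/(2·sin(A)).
R = a/(2·sin(A)) = 19.6/(2·sin(126.2°))
sin(126.2°) ≈ 0.80696
R ≈ 19.6/(2·0.80696) = 19.6/1.61392 ≈ 12.1443

R = 12.14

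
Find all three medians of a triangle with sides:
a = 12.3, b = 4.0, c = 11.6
Median formula: m_a = ½√(2b² + 2c² − a²) (and cyclically). a² = 151.29, b² = 16, c² = 134.56.
m_a = ½√(2·16 + 2·134.56 − 151.29) = ½√149.83 ≈ ½·12.2405 ≈ 6.12025
m_b = ½√(2·151.29 + 2·134.56 − 16) = ½√555.7 ≈ ½·23.5733 ≈ 11.7866
m_c = ½√(2·151.29 + 2·16 − 134.56) = ½√200.02 ≈ ½·14.1428 ≈ 7.07142

m_a = 6.12, m_b = 11.79, m_c = 7.071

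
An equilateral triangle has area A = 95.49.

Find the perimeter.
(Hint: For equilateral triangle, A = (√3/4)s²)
A = (√3/4)s²  ⇒  s² = 4A/√3 = 4·95.49/√3 = 381.96/1.73205 ≈ 220.525
s ≈ √220.525 ≈ 14.8501
Perimeter = 3s ≈ 3·14.8501 ≈ 44.5502

Perimeter = 44.55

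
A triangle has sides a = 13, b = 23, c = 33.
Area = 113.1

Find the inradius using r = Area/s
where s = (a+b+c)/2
s = (13 + 23 + 33)/2 = 69/2 = 34.5
r = Area/s = 113.1/34.5 ≈ 3.27826

r = 3.278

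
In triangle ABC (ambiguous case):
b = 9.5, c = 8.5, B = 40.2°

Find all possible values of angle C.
b/sin(B) = c/sin(C)  ⇒  sin(C) = c·sin(B)/b = 8.5·sin(40.2°)/9.5
sin(40.2°) ≈ 0.645458
sin(C) ≈ 8.5·0.645458/9.5 ≈ 5.48639/9.5 ≈ 0.577515
Candidate 1: C₁ = arcsin(0.577515) ≈ 35.2759°  →  A = 180° − 40.2° − 35.2759° ≈ 104.524° > 0, valid
Candidate 2: C₂ = 180° − C₁ ≈ 144.724°  →  A = 180° − 40.2° − 144.724° ≈ -4.9241° ≤ 0, not a valid triangle

C = 35.28° (one solution)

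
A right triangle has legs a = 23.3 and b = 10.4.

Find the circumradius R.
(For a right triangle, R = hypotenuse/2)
Hypotenuse c = √(a² + b²) = √(542.89 + 108.16) = √651.05 ≈ 25.5157
R = c/2 ≈ 25.5157/2 ≈ 12.7578

R = 12.76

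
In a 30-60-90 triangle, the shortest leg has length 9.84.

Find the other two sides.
In a 30-60-90 triangle the sides are in ratio 1 : √3 : 2 (short leg : long leg : hypotenuse).
Long leg = 9.84·√3 ≈ 9.84·1.73205 ≈ 17.0434
Hypotenuse = 2·9.84 = 19.68

Long leg = 9.84√3 = 17.04, Hypotenuse = 19.68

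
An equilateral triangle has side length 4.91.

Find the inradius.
r = Area/s with s the semi-perimeter.
Area = (√3/4)·4.91² = (√3/4)·24.1081 ≈ 0.433013·24.1081 ≈ 10.4391
s = 3·4.91/2 = 7.365
r ≈ 10.4391/7.365 ≈ 1.41739
(Equivalently r = side/(2√3) = 4.91/3.4641 ≈ 1.41739.)

r = 1.417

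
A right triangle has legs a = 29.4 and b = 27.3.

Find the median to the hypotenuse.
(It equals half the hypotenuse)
Hypotenuse c = √(a² + b²) = √(864.36 + 745.29) = √1609.65 ≈ 40.1204
Median to hypotenuse = c/2 ≈ 40.1204/2 ≈ 20.0602

Median = 20.06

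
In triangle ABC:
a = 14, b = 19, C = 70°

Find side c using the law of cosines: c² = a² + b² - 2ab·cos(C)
c² = 14² + 19² − 2·14·19·cos(70°)
cos(70°) ≈ 0.34202
c² ≈ 196 + 361 − 532·(0.34202) ≈ 557 − 181.955 ≈ 375.045
c ≈ √375.045 ≈ 19.3661

c = 19.37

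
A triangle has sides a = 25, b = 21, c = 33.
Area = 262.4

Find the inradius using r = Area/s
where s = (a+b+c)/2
s = (25 + 21 + 33)/2 = 79/2 = 39.5
r = Area/s = 262.4/39.5 ≈ 6.64304

r = 6.643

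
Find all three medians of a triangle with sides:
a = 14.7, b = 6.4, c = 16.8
Median formula: m_a = ½√(2b² + 2c² − a²) (and cyclically). a² = 216.09, b² = 40.96, c² = 282.24.
m_a = ½√(2·40.96 + 2·282.24 − 216.09) = ½√430.31 ≈ ½·20.7439 ≈ 10.372
m_b = ½√(2·216.09 + 2·282.24 − 40.96) = ½√955.7 ≈ ½·30.9144 ≈ 15.4572
m_c = ½√(2·216.09 + 2·40.96 − 282.24) = ½√231.86 ≈ ½·15.2269 ≈ 7.61347

m_a = 10.37, m_b = 15.46, m_c = 7.613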